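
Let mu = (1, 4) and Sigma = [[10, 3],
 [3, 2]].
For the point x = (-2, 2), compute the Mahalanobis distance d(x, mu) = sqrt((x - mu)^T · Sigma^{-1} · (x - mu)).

Step 1 — centre the observation: (x - mu) = (-3, -2).

Step 2 — invert Sigma. det(Sigma) = 10·2 - (3)² = 11.
  Sigma^{-1} = (1/det) · [[d, -b], [-b, a]] = [[0.1818, -0.2727],
 [-0.2727, 0.9091]].

Step 3 — form the quadratic (x - mu)^T · Sigma^{-1} · (x - mu):
  Sigma^{-1} · (x - mu) = (0, -1).
  (x - mu)^T · [Sigma^{-1} · (x - mu)] = (-3)·(0) + (-2)·(-1) = 2.

Step 4 — take square root: d = √(2) ≈ 1.4142.

d(x, mu) = √(2) ≈ 1.4142


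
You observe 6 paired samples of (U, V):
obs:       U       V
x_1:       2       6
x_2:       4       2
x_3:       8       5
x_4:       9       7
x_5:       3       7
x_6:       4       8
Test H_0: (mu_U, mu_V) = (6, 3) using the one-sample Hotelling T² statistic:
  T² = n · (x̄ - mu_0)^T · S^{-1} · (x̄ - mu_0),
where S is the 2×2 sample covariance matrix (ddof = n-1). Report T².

Step 1 — sample mean vector:
  mean(U) = (2 + 4 + 8 + 9 + 3 + 4) / 6 = 30/6 = 5
  mean(V) = (6 + 2 + 5 + 7 + 7 + 8) / 6 = 35/6 = 5.8333
  x̄ = (5, 5.8333),  deviation x̄ - mu_0 = (5, 5.8333) - (6, 3) = (-1, 2.8333).

Step 2 — sample covariance matrix, S[i,j] = (1/(n-1)) · Σ_k (x_{k,i} - mean_i) · (x_{k,j} - mean_j), divisor n-1 = 5:
  S[U,U] = ((-3)·(-3) + (-1)·(-1) + (3)·(3) + (4)·(4) + (-2)·(-2) + (-1)·(-1)) / 5 = 40/5 = 8
  S[U,V] = ((-3)·(0.1667) + (-1)·(-3.8333) + (3)·(-0.8333) + (4)·(1.1667) + (-2)·(1.1667) + (-1)·(2.1667)) / 5 = 1/5 = 0.2
  S[V,V] = ((0.1667)·(0.1667) + (-3.8333)·(-3.8333) + (-0.8333)·(-0.8333) + (1.1667)·(1.1667) + (1.1667)·(1.1667) + (2.1667)·(2.1667)) / 5 = 22.8333/5 = 4.5667
  S = [[8, 0.2],
 [0.2, 4.5667]].

Step 3 — invert S. det(S) = 8·4.5667 - (0.2)² = 36.4933.
  S^{-1} = (1/det) · [[d, -b], [-b, a]] = [[0.1251, -0.0055],
 [-0.0055, 0.2192]].

Step 4 — quadratic form (x̄ - mu_0)^T · S^{-1} · (x̄ - mu_0):
  S^{-1} · (x̄ - mu_0) = (-0.1407, 0.6266),
  (x̄ - mu_0)^T · [...] = (-1)·(-0.1407) + (2.8333)·(0.6266) = 1.916.

Step 5 — scale by n: T² = 6 · 1.916 = 11.4962.

T² ≈ 11.4962


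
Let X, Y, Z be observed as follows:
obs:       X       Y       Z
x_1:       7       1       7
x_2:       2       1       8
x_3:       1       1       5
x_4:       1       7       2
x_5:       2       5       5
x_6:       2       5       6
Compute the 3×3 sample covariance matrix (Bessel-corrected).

Step 1 — column means:
  mean(X) = (7 + 2 + 1 + 1 + 2 + 2) / 6 = 15/6 = 2.5
  mean(Y) = (1 + 1 + 1 + 7 + 5 + 5) / 6 = 20/6 = 3.3333
  mean(Z) = (7 + 8 + 5 + 2 + 5 + 6) / 6 = 33/6 = 5.5

Step 2 — sample covariance S[i,j] = (1/(n-1)) · Σ_k (x_{k,i} - mean_i) · (x_{k,j} - mean_j), with n-1 = 5.
  S[X,X] = ((4.5)·(4.5) + (-0.5)·(-0.5) + (-1.5)·(-1.5) + (-1.5)·(-1.5) + (-0.5)·(-0.5) + (-0.5)·(-0.5)) / 5 = 25.5/5 = 5.1
  S[X,Y] = ((4.5)·(-2.3333) + (-0.5)·(-2.3333) + (-1.5)·(-2.3333) + (-1.5)·(3.6667) + (-0.5)·(1.6667) + (-0.5)·(1.6667)) / 5 = -13/5 = -2.6
  S[X,Z] = ((4.5)·(1.5) + (-0.5)·(2.5) + (-1.5)·(-0.5) + (-1.5)·(-3.5) + (-0.5)·(-0.5) + (-0.5)·(0.5)) / 5 = 11.5/5 = 2.3
  S[Y,Y] = ((-2.3333)·(-2.3333) + (-2.3333)·(-2.3333) + (-2.3333)·(-2.3333) + (3.6667)·(3.6667) + (1.6667)·(1.6667) + (1.6667)·(1.6667)) / 5 = 35.3333/5 = 7.0667
  S[Y,Z] = ((-2.3333)·(1.5) + (-2.3333)·(2.5) + (-2.3333)·(-0.5) + (3.6667)·(-3.5) + (1.6667)·(-0.5) + (1.6667)·(0.5)) / 5 = -21/5 = -4.2
  S[Z,Z] = ((1.5)·(1.5) + (2.5)·(2.5) + (-0.5)·(-0.5) + (-3.5)·(-3.5) + (-0.5)·(-0.5) + (0.5)·(0.5)) / 5 = 21.5/5 = 4.3

S is symmetric (S[j,i] = S[i,j]). Assembling:

S = [[5.1, -2.6, 2.3],
 [-2.6, 7.0667, -4.2],
 [2.3, -4.2, 4.3]]


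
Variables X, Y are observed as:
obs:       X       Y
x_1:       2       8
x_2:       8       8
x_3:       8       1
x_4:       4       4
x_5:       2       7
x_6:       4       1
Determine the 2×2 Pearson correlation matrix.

Step 1 — column means:
  mean(X) = (2 + 8 + 8 + 4 + 2 + 4) / 6 = 28/6 = 4.6667
  mean(Y) = (8 + 8 + 1 + 4 + 7 + 1) / 6 = 29/6 = 4.8333

Step 2 — sample variances and covariances s[i,j] = (1/(n-1)) · Σ_k (x_{k,i} - mean_i) · (x_{k,j} - mean_j), with n-1 = 5:
  s[X,X] = ((-2.6667)·(-2.6667) + (3.3333)·(3.3333) + (3.3333)·(3.3333) + (-0.6667)·(-0.6667) + (-2.6667)·(-2.6667) + (-0.6667)·(-0.6667)) / 5 = 37.3333/5 = 7.4667
  s[X,Y] = ((-2.6667)·(3.1667) + (3.3333)·(3.1667) + (3.3333)·(-3.8333) + (-0.6667)·(-0.8333) + (-2.6667)·(2.1667) + (-0.6667)·(-3.8333)) / 5 = -13.3333/5 = -2.6667
  s[Y,Y] = ((3.1667)·(3.1667) + (3.1667)·(3.1667) + (-3.8333)·(-3.8333) + (-0.8333)·(-0.8333) + (2.1667)·(2.1667) + (-3.8333)·(-3.8333)) / 5 = 54.8333/5 = 10.9667
  Sample standard deviations s_i = √(s[i,i]):
  s(X) = √(7.4667) = 2.7325
  s(Y) = √(10.9667) = 3.3116

Step 3 — r_{ij} = s_{ij} / (s_i · s_j):
  r[X,X] = 1 (diagonal).
  r[X,Y] = -2.6667 / (2.7325 · 3.3116) = -2.6667 / 9.049 = -0.2947
  r[Y,Y] = 1 (diagonal).

R is symmetric with unit diagonal. Assembling:

R = [[1, -0.2947],
 [-0.2947, 1]]


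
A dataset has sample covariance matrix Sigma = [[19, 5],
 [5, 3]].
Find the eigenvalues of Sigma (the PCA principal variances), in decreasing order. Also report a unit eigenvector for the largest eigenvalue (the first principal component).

Step 1 — characteristic polynomial of 2×2 Sigma:
  det(Sigma - λI) = λ² - trace · λ + det = 0.
  trace = 19 + 3 = 22, det = 19·3 - (5)² = 32.
Step 2 — discriminant:
  Δ = trace² - 4·det = 484 - 128 = 356.
Step 3 — eigenvalues:
  λ = (trace ± √Δ)/2 = (22 ± 18.868)/2,
  λ_1 = 20.434,  λ_2 = 1.566.

Step 4 — unit eigenvector for λ_1: solve (Sigma - λ_1 I)v = 0. First row:
  (19 - 20.434)·v_x + (5)·v_y = 0, i.e. (-1.434)·v_x + (5)·v_y = 0,
  so v ∝ (b, λ_1 - a) = (5, 1.434) = u.
  ||u|| = √((5)² + (1.434)²) = √(27.0563) ≈ 5.2016,
  v_1 = u/||u|| ≈ (0.9612, 0.2757) (||v_1|| = 1).

λ_1 = 20.434,  λ_2 = 1.566;  v_1 ≈ (0.9612, 0.2757)


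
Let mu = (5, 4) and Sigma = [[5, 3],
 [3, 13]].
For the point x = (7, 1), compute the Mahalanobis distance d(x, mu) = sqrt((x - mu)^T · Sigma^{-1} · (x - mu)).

Step 1 — centre the observation: (x - mu) = (2, -3).

Step 2 — invert Sigma. det(Sigma) = 5·13 - (3)² = 56.
  Sigma^{-1} = (1/det) · [[d, -b], [-b, a]] = [[0.2321, -0.0536],
 [-0.0536, 0.0893]].

Step 3 — form the quadratic (x - mu)^T · Sigma^{-1} · (x - mu):
  Sigma^{-1} · (x - mu) = (0.625, -0.375).
  (x - mu)^T · [Sigma^{-1} · (x - mu)] = (2)·(0.625) + (-3)·(-0.375) = 2.375.

Step 4 — take square root: d = √(2.375) ≈ 1.5411.

d(x, mu) = √(2.375) ≈ 1.5411


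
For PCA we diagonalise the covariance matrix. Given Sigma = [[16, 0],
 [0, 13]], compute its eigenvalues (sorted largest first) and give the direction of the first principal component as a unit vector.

Step 1 — characteristic polynomial of 2×2 Sigma:
  det(Sigma - λI) = λ² - trace · λ + det = 0.
  trace = 16 + 13 = 29, det = 16·13 - (0)² = 208.
Step 2 — discriminant:
  Δ = trace² - 4·det = 841 - 832 = 9.
Step 3 — eigenvalues:
  λ = (trace ± √Δ)/2 = (29 ± 3)/2,
  λ_1 = 16,  λ_2 = 13.

Step 4 — unit eigenvector for λ_1: Sigma is diagonal, so its eigenvectors are the coordinate axes. λ_1 = 16 is the diagonal entry on the first coordinate axis, hence
  v_1 = (1, 0) (||v_1|| = 1).

λ_1 = 16,  λ_2 = 13;  v_1 ≈ (1, 0)


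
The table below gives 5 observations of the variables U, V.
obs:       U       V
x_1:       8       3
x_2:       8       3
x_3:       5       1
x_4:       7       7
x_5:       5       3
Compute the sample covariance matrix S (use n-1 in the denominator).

Step 1 — column means:
  mean(U) = (8 + 8 + 5 + 7 + 5) / 5 = 33/5 = 6.6
  mean(V) = (3 + 3 + 1 + 7 + 3) / 5 = 17/5 = 3.4

Step 2 — sample covariance S[i,j] = (1/(n-1)) · Σ_k (x_{k,i} - mean_i) · (x_{k,j} - mean_j), with n-1 = 4.
  S[U,U] = ((1.4)·(1.4) + (1.4)·(1.4) + (-1.6)·(-1.6) + (0.4)·(0.4) + (-1.6)·(-1.6)) / 4 = 9.2/4 = 2.3
  S[U,V] = ((1.4)·(-0.4) + (1.4)·(-0.4) + (-1.6)·(-2.4) + (0.4)·(3.6) + (-1.6)·(-0.4)) / 4 = 4.8/4 = 1.2
  S[V,V] = ((-0.4)·(-0.4) + (-0.4)·(-0.4) + (-2.4)·(-2.4) + (3.6)·(3.6) + (-0.4)·(-0.4)) / 4 = 19.2/4 = 4.8

S is symmetric (S[j,i] = S[i,j]). Assembling:

S = [[2.3, 1.2],
 [1.2, 4.8]]


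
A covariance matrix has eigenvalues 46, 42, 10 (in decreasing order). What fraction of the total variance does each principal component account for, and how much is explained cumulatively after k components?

Step 1 — total variance = trace(Sigma) = Σ λ_i = 46 + 42 + 10 = 98.

Step 2 — fraction explained by component i = λ_i / Σ λ:
  PC1: 46/98 = 0.4694
  PC2: 42/98 = 0.4286
  PC3: 10/98 = 0.102

Step 3 — cumulative fraction after k components = (λ_1 + ... + λ_k) / Σ λ:
  k = 1: 46/98 = 0.4694
  k = 2: (46 + 42)/98 = 88/98 = 0.898
  k = 3: (46 + 42 + 10)/98 = 98/98 = 1

Summary (fraction, with percent):

explained: PC1 0.4694 (46.94%), PC2 0.4286 (42.86%), PC3 0.102 (10.2%);  cumulative: 0.4694, 0.898, 1


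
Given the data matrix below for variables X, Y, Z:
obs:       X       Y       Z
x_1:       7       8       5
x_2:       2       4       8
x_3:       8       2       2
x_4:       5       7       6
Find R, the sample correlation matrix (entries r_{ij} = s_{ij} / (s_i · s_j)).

Step 1 — column means:
  mean(X) = (7 + 2 + 8 + 5) / 4 = 22/4 = 5.5
  mean(Y) = (8 + 4 + 2 + 7) / 4 = 21/4 = 5.25
  mean(Z) = (5 + 8 + 2 + 6) / 4 = 21/4 = 5.25

Step 2 — sample variances and covariances s[i,j] = (1/(n-1)) · Σ_k (x_{k,i} - mean_i) · (x_{k,j} - mean_j), with n-1 = 3:
  s[X,X] = ((1.5)·(1.5) + (-3.5)·(-3.5) + (2.5)·(2.5) + (-0.5)·(-0.5)) / 3 = 21/3 = 7
  s[X,Y] = ((1.5)·(2.75) + (-3.5)·(-1.25) + (2.5)·(-3.25) + (-0.5)·(1.75)) / 3 = -0.5/3 = -0.1667
  s[X,Z] = ((1.5)·(-0.25) + (-3.5)·(2.75) + (2.5)·(-3.25) + (-0.5)·(0.75)) / 3 = -18.5/3 = -6.1667
  s[Y,Y] = ((2.75)·(2.75) + (-1.25)·(-1.25) + (-3.25)·(-3.25) + (1.75)·(1.75)) / 3 = 22.75/3 = 7.5833
  s[Y,Z] = ((2.75)·(-0.25) + (-1.25)·(2.75) + (-3.25)·(-3.25) + (1.75)·(0.75)) / 3 = 7.75/3 = 2.5833
  s[Z,Z] = ((-0.25)·(-0.25) + (2.75)·(2.75) + (-3.25)·(-3.25) + (0.75)·(0.75)) / 3 = 18.75/3 = 6.25
  Sample standard deviations s_i = √(s[i,i]):
  s(X) = √(7) = 2.6458
  s(Y) = √(7.5833) = 2.7538
  s(Z) = √(6.25) = 2.5

Step 3 — r_{ij} = s_{ij} / (s_i · s_j):
  r[X,X] = 1 (diagonal).
  r[X,Y] = -0.1667 / (2.6458 · 2.7538) = -0.1667 / 7.2858 = -0.0229
  r[X,Z] = -6.1667 / (2.6458 · 2.5) = -6.1667 / 6.6144 = -0.9323
  r[Y,Y] = 1 (diagonal).
  r[Y,Z] = 2.5833 / (2.7538 · 2.5) = 2.5833 / 6.8845 = 0.3752
  r[Z,Z] = 1 (diagonal).

R is symmetric with unit diagonal. Assembling:

R = [[1, -0.0229, -0.9323],
 [-0.0229, 1, 0.3752],
 [-0.9323, 0.3752, 1]]


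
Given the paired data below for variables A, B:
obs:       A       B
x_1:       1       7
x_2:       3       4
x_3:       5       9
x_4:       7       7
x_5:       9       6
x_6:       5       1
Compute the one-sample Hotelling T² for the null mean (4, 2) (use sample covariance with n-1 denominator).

Step 1 — sample mean vector:
  mean(A) = (1 + 3 + 5 + 7 + 9 + 5) / 6 = 30/6 = 5
  mean(B) = (7 + 4 + 9 + 7 + 6 + 1) / 6 = 34/6 = 5.6667
  x̄ = (5, 5.6667),  deviation x̄ - mu_0 = (5, 5.6667) - (4, 2) = (1, 3.6667).

Step 2 — sample covariance matrix, S[i,j] = (1/(n-1)) · Σ_k (x_{k,i} - mean_i) · (x_{k,j} - mean_j), divisor n-1 = 5:
  S[A,A] = ((-4)·(-4) + (-2)·(-2) + (0)·(0) + (2)·(2) + (4)·(4) + (0)·(0)) / 5 = 40/5 = 8
  S[A,B] = ((-4)·(1.3333) + (-2)·(-1.6667) + (0)·(3.3333) + (2)·(1.3333) + (4)·(0.3333) + (0)·(-4.6667)) / 5 = 2/5 = 0.4
  S[B,B] = ((1.3333)·(1.3333) + (-1.6667)·(-1.6667) + (3.3333)·(3.3333) + (1.3333)·(1.3333) + (0.3333)·(0.3333) + (-4.6667)·(-4.6667)) / 5 = 39.3333/5 = 7.8667
  S = [[8, 0.4],
 [0.4, 7.8667]].

Step 3 — invert S. det(S) = 8·7.8667 - (0.4)² = 62.7733.
  S^{-1} = (1/det) · [[d, -b], [-b, a]] = [[0.1253, -0.0064],
 [-0.0064, 0.1274]].

Step 4 — quadratic form (x̄ - mu_0)^T · S^{-1} · (x̄ - mu_0):
  S^{-1} · (x̄ - mu_0) = (0.102, 0.4609),
  (x̄ - mu_0)^T · [...] = (1)·(0.102) + (3.6667)·(0.4609) = 1.792.

Step 5 — scale by n: T² = 6 · 1.792 = 10.7519.

T² ≈ 10.7519


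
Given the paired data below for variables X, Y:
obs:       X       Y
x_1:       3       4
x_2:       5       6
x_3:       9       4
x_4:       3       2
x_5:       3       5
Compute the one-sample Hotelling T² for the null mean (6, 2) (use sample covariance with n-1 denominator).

Step 1 — sample mean vector:
  mean(X) = (3 + 5 + 9 + 3 + 3) / 5 = 23/5 = 4.6
  mean(Y) = (4 + 6 + 4 + 2 + 5) / 5 = 21/5 = 4.2
  x̄ = (4.6, 4.2),  deviation x̄ - mu_0 = (4.6, 4.2) - (6, 2) = (-1.4, 2.2).

Step 2 — sample covariance matrix, S[i,j] = (1/(n-1)) · Σ_k (x_{k,i} - mean_i) · (x_{k,j} - mean_j), divisor n-1 = 4:
  S[X,X] = ((-1.6)·(-1.6) + (0.4)·(0.4) + (4.4)·(4.4) + (-1.6)·(-1.6) + (-1.6)·(-1.6)) / 4 = 27.2/4 = 6.8
  S[X,Y] = ((-1.6)·(-0.2) + (0.4)·(1.8) + (4.4)·(-0.2) + (-1.6)·(-2.2) + (-1.6)·(0.8)) / 4 = 2.4/4 = 0.6
  S[Y,Y] = ((-0.2)·(-0.2) + (1.8)·(1.8) + (-0.2)·(-0.2) + (-2.2)·(-2.2) + (0.8)·(0.8)) / 4 = 8.8/4 = 2.2
  S = [[6.8, 0.6],
 [0.6, 2.2]].

Step 3 — invert S. det(S) = 6.8·2.2 - (0.6)² = 14.6.
  S^{-1} = (1/det) · [[d, -b], [-b, a]] = [[0.1507, -0.0411],
 [-0.0411, 0.4658]].

Step 4 — quadratic form (x̄ - mu_0)^T · S^{-1} · (x̄ - mu_0):
  S^{-1} · (x̄ - mu_0) = (-0.3014, 1.0822),
  (x̄ - mu_0)^T · [...] = (-1.4)·(-0.3014) + (2.2)·(1.0822) = 2.8027.

Step 5 — scale by n: T² = 5 · 2.8027 = 14.0137.

T² ≈ 14.0137


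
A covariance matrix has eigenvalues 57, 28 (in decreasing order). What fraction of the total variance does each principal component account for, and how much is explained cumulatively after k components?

Step 1 — total variance = trace(Sigma) = Σ λ_i = 57 + 28 = 85.

Step 2 — fraction explained by component i = λ_i / Σ λ:
  PC1: 57/85 = 0.6706
  PC2: 28/85 = 0.3294

Step 3 — cumulative fraction after k components = (λ_1 + ... + λ_k) / Σ λ:
  k = 1: 57/85 = 0.6706
  k = 2: (57 + 28)/85 = 85/85 = 1

Summary (fraction, with percent):

explained: PC1 0.6706 (67.06%), PC2 0.3294 (32.94%);  cumulative: 0.6706, 1


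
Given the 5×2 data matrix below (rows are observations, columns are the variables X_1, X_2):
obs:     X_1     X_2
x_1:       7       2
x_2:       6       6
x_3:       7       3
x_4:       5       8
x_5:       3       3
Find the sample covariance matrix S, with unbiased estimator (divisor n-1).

Step 1 — column means:
  mean(X_1) = (7 + 6 + 7 + 5 + 3) / 5 = 28/5 = 5.6
  mean(X_2) = (2 + 6 + 3 + 8 + 3) / 5 = 22/5 = 4.4

Step 2 — sample covariance S[i,j] = (1/(n-1)) · Σ_k (x_{k,i} - mean_i) · (x_{k,j} - mean_j), with n-1 = 4.
  S[X_1,X_1] = ((1.4)·(1.4) + (0.4)·(0.4) + (1.4)·(1.4) + (-0.6)·(-0.6) + (-2.6)·(-2.6)) / 4 = 11.2/4 = 2.8
  S[X_1,X_2] = ((1.4)·(-2.4) + (0.4)·(1.6) + (1.4)·(-1.4) + (-0.6)·(3.6) + (-2.6)·(-1.4)) / 4 = -3.2/4 = -0.8
  S[X_2,X_2] = ((-2.4)·(-2.4) + (1.6)·(1.6) + (-1.4)·(-1.4) + (3.6)·(3.6) + (-1.4)·(-1.4)) / 4 = 25.2/4 = 6.3

S is symmetric (S[j,i] = S[i,j]). Assembling:

S = [[2.8, -0.8],
 [-0.8, 6.3]]


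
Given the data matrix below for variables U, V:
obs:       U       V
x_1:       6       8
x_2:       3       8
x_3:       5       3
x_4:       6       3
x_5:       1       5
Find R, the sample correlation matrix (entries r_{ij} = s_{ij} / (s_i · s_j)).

Step 1 — column means:
  mean(U) = (6 + 3 + 5 + 6 + 1) / 5 = 21/5 = 4.2
  mean(V) = (8 + 8 + 3 + 3 + 5) / 5 = 27/5 = 5.4

Step 2 — sample variances and covariances s[i,j] = (1/(n-1)) · Σ_k (x_{k,i} - mean_i) · (x_{k,j} - mean_j), with n-1 = 4:
  s[U,U] = ((1.8)·(1.8) + (-1.2)·(-1.2) + (0.8)·(0.8) + (1.8)·(1.8) + (-3.2)·(-3.2)) / 4 = 18.8/4 = 4.7
  s[U,V] = ((1.8)·(2.6) + (-1.2)·(2.6) + (0.8)·(-2.4) + (1.8)·(-2.4) + (-3.2)·(-0.4)) / 4 = -3.4/4 = -0.85
  s[V,V] = ((2.6)·(2.6) + (2.6)·(2.6) + (-2.4)·(-2.4) + (-2.4)·(-2.4) + (-0.4)·(-0.4)) / 4 = 25.2/4 = 6.3
  Sample standard deviations s_i = √(s[i,i]):
  s(U) = √(4.7) = 2.1679
  s(V) = √(6.3) = 2.51

Step 3 — r_{ij} = s_{ij} / (s_i · s_j):
  r[U,U] = 1 (diagonal).
  r[U,V] = -0.85 / (2.1679 · 2.51) = -0.85 / 5.4415 = -0.1562
  r[V,V] = 1 (diagonal).

R is symmetric with unit diagonal. Assembling:

R = [[1, -0.1562],
 [-0.1562, 1]]


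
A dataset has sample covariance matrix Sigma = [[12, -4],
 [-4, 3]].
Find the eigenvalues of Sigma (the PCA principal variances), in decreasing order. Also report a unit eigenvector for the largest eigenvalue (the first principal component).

Step 1 — characteristic polynomial of 2×2 Sigma:
  det(Sigma - λI) = λ² - trace · λ + det = 0.
  trace = 12 + 3 = 15, det = 12·3 - (-4)² = 20.
Step 2 — discriminant:
  Δ = trace² - 4·det = 225 - 80 = 145.
Step 3 — eigenvalues:
  λ = (trace ± √Δ)/2 = (15 ± 12.0416)/2,
  λ_1 = 13.5208,  λ_2 = 1.4792.

Step 4 — unit eigenvector for λ_1: solve (Sigma - λ_1 I)v = 0. First row:
  (12 - 13.5208)·v_x + (-4)·v_y = 0, i.e. (-1.5208)·v_x + (-4)·v_y = 0,
  so v ∝ (b, λ_1 - a) = (-4, 1.5208); multiply by -1 so the first entry is positive: u = (4, -1.5208).
  ||u|| = √((4)² + (-1.5208)²) = √(18.3128) ≈ 4.2793,
  v_1 = u/||u|| ≈ (0.9347, -0.3554) (||v_1|| = 1).

λ_1 = 13.5208,  λ_2 = 1.4792;  v_1 ≈ (0.9347, -0.3554)


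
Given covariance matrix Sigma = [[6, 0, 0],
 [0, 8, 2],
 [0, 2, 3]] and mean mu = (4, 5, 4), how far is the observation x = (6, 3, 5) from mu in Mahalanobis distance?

Step 1 — centre the observation: (x - mu) = (2, -2, 1).

Step 2 — invert Sigma (cofactor / det for 3×3, or solve directly):
  Sigma^{-1} = [[0.1667, 0, 0],
 [0, 0.15, -0.1],
 [0, -0.1, 0.4]].

Step 3 — form the quadratic (x - mu)^T · Sigma^{-1} · (x - mu):
  Sigma^{-1} · (x - mu) = (0.3333, -0.4, 0.6).
  (x - mu)^T · [Sigma^{-1} · (x - mu)] = (2)·(0.3333) + (-2)·(-0.4) + (1)·(0.6) = 2.0667.

Step 4 — take square root: d = √(2.0667) ≈ 1.4376.

d(x, mu) = √(2.0667) ≈ 1.4376


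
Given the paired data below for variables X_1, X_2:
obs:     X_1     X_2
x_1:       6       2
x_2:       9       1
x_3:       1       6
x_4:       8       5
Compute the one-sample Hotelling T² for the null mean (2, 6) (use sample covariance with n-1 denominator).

Step 1 — sample mean vector:
  mean(X_1) = (6 + 9 + 1 + 8) / 4 = 24/4 = 6
  mean(X_2) = (2 + 1 + 6 + 5) / 4 = 14/4 = 3.5
  x̄ = (6, 3.5),  deviation x̄ - mu_0 = (6, 3.5) - (2, 6) = (4, -2.5).

Step 2 — sample covariance matrix, S[i,j] = (1/(n-1)) · Σ_k (x_{k,i} - mean_i) · (x_{k,j} - mean_j), divisor n-1 = 3:
  S[X_1,X_1] = ((0)·(0) + (3)·(3) + (-5)·(-5) + (2)·(2)) / 3 = 38/3 = 12.6667
  S[X_1,X_2] = ((0)·(-1.5) + (3)·(-2.5) + (-5)·(2.5) + (2)·(1.5)) / 3 = -17/3 = -5.6667
  S[X_2,X_2] = ((-1.5)·(-1.5) + (-2.5)·(-2.5) + (2.5)·(2.5) + (1.5)·(1.5)) / 3 = 17/3 = 5.6667
  S = [[12.6667, -5.6667],
 [-5.6667, 5.6667]].

Step 3 — invert S. det(S) = 12.6667·5.6667 - (-5.6667)² = 39.6667.
  S^{-1} = (1/det) · [[d, -b], [-b, a]] = [[0.1429, 0.1429],
 [0.1429, 0.3193]].

Step 4 — quadratic form (x̄ - mu_0)^T · S^{-1} · (x̄ - mu_0):
  S^{-1} · (x̄ - mu_0) = (0.2143, -0.2269),
  (x̄ - mu_0)^T · [...] = (4)·(0.2143) + (-2.5)·(-0.2269) = 1.4244.

Step 5 — scale by n: T² = 4 · 1.4244 = 5.6975.

T² ≈ 5.6975


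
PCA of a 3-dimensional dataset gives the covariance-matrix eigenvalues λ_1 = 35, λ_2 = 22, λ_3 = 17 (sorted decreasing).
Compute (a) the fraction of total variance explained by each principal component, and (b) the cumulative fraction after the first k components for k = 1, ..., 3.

Step 1 — total variance = trace(Sigma) = Σ λ_i = 35 + 22 + 17 = 74.

Step 2 — fraction explained by component i = λ_i / Σ λ:
  PC1: 35/74 = 0.473
  PC2: 22/74 = 0.2973
  PC3: 17/74 = 0.2297

Step 3 — cumulative fraction after k components = (λ_1 + ... + λ_k) / Σ λ:
  k = 1: 35/74 = 0.473
  k = 2: (35 + 22)/74 = 57/74 = 0.7703
  k = 3: (35 + 22 + 17)/74 = 74/74 = 1

Summary (fraction, with percent):

explained: PC1 0.473 (47.3%), PC2 0.2973 (29.73%), PC3 0.2297 (22.97%);  cumulative: 0.473, 0.7703, 1


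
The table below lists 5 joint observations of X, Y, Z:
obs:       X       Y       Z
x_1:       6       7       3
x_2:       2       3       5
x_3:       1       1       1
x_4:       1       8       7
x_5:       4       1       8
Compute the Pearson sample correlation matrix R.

Step 1 — column means:
  mean(X) = (6 + 2 + 1 + 1 + 4) / 5 = 14/5 = 2.8
  mean(Y) = (7 + 3 + 1 + 8 + 1) / 5 = 20/5 = 4
  mean(Z) = (3 + 5 + 1 + 7 + 8) / 5 = 24/5 = 4.8

Step 2 — sample variances and covariances s[i,j] = (1/(n-1)) · Σ_k (x_{k,i} - mean_i) · (x_{k,j} - mean_j), with n-1 = 4:
  s[X,X] = ((3.2)·(3.2) + (-0.8)·(-0.8) + (-1.8)·(-1.8) + (-1.8)·(-1.8) + (1.2)·(1.2)) / 4 = 18.8/4 = 4.7
  s[X,Y] = ((3.2)·(3) + (-0.8)·(-1) + (-1.8)·(-3) + (-1.8)·(4) + (1.2)·(-3)) / 4 = 5/4 = 1.25
  s[X,Z] = ((3.2)·(-1.8) + (-0.8)·(0.2) + (-1.8)·(-3.8) + (-1.8)·(2.2) + (1.2)·(3.2)) / 4 = 0.8/4 = 0.2
  s[Y,Y] = ((3)·(3) + (-1)·(-1) + (-3)·(-3) + (4)·(4) + (-3)·(-3)) / 4 = 44/4 = 11
  s[Y,Z] = ((3)·(-1.8) + (-1)·(0.2) + (-3)·(-3.8) + (4)·(2.2) + (-3)·(3.2)) / 4 = 5/4 = 1.25
  s[Z,Z] = ((-1.8)·(-1.8) + (0.2)·(0.2) + (-3.8)·(-3.8) + (2.2)·(2.2) + (3.2)·(3.2)) / 4 = 32.8/4 = 8.2
  Sample standard deviations s_i = √(s[i,i]):
  s(X) = √(4.7) = 2.1679
  s(Y) = √(11) = 3.3166
  s(Z) = √(8.2) = 2.8636

Step 3 — r_{ij} = s_{ij} / (s_i · s_j):
  r[X,X] = 1 (diagonal).
  r[X,Y] = 1.25 / (2.1679 · 3.3166) = 1.25 / 7.1903 = 0.1738
  r[X,Z] = 0.2 / (2.1679 · 2.8636) = 0.2 / 6.2081 = 0.0322
  r[Y,Y] = 1 (diagonal).
  r[Y,Z] = 1.25 / (3.3166 · 2.8636) = 1.25 / 9.4974 = 0.1316
  r[Z,Z] = 1 (diagonal).

R is symmetric with unit diagonal. Assembling:

R = [[1, 0.1738, 0.0322],
 [0.1738, 1, 0.1316],
 [0.0322, 0.1316, 1]]


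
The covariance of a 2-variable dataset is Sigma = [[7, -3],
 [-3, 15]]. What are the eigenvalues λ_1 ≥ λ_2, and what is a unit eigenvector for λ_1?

Step 1 — characteristic polynomial of 2×2 Sigma:
  det(Sigma - λI) = λ² - trace · λ + det = 0.
  trace = 7 + 15 = 22, det = 7·15 - (-3)² = 96.
Step 2 — discriminant:
  Δ = trace² - 4·det = 484 - 384 = 100.
Step 3 — eigenvalues:
  λ = (trace ± √Δ)/2 = (22 ± 10)/2,
  λ_1 = 16,  λ_2 = 6.

Step 4 — unit eigenvector for λ_1: solve (Sigma - λ_1 I)v = 0. First row:
  (7 - 16)·v_x + (-3)·v_y = 0, i.e. (-9)·v_x + (-3)·v_y = 0,
  so v ∝ (b, λ_1 - a) = (-3, 9); multiply by -1 so the first entry is positive: u = (3, -9).
  ||u|| = √((3)² + (-9)²) = √(90) ≈ 9.4868,
  v_1 = u/||u|| ≈ (0.3162, -0.9487) (||v_1|| = 1).

λ_1 = 16,  λ_2 = 6;  v_1 ≈ (0.3162, -0.9487)


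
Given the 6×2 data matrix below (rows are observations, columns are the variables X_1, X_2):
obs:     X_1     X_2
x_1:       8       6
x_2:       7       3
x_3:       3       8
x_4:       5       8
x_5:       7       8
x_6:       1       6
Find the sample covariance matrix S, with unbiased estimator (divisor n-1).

Step 1 — column means:
  mean(X_1) = (8 + 7 + 3 + 5 + 7 + 1) / 6 = 31/6 = 5.1667
  mean(X_2) = (6 + 3 + 8 + 8 + 8 + 6) / 6 = 39/6 = 6.5

Step 2 — sample covariance S[i,j] = (1/(n-1)) · Σ_k (x_{k,i} - mean_i) · (x_{k,j} - mean_j), with n-1 = 5.
  S[X_1,X_1] = ((2.8333)·(2.8333) + (1.8333)·(1.8333) + (-2.1667)·(-2.1667) + (-0.1667)·(-0.1667) + (1.8333)·(1.8333) + (-4.1667)·(-4.1667)) / 5 = 36.8333/5 = 7.3667
  S[X_1,X_2] = ((2.8333)·(-0.5) + (1.8333)·(-3.5) + (-2.1667)·(1.5) + (-0.1667)·(1.5) + (1.8333)·(1.5) + (-4.1667)·(-0.5)) / 5 = -6.5/5 = -1.3
  S[X_2,X_2] = ((-0.5)·(-0.5) + (-3.5)·(-3.5) + (1.5)·(1.5) + (1.5)·(1.5) + (1.5)·(1.5) + (-0.5)·(-0.5)) / 5 = 19.5/5 = 3.9

S is symmetric (S[j,i] = S[i,j]). Assembling:

S = [[7.3667, -1.3],
 [-1.3, 3.9]]


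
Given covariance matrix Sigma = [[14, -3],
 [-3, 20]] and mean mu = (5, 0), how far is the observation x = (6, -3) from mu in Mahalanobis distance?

Step 1 — centre the observation: (x - mu) = (1, -3).

Step 2 — invert Sigma. det(Sigma) = 14·20 - (-3)² = 271.
  Sigma^{-1} = (1/det) · [[d, -b], [-b, a]] = [[0.0738, 0.0111],
 [0.0111, 0.0517]].

Step 3 — form the quadratic (x - mu)^T · Sigma^{-1} · (x - mu):
  Sigma^{-1} · (x - mu) = (0.0406, -0.1439).
  (x - mu)^T · [Sigma^{-1} · (x - mu)] = (1)·(0.0406) + (-3)·(-0.1439) = 0.4723.

Step 4 — take square root: d = √(0.4723) ≈ 0.6873.

d(x, mu) = √(0.4723) ≈ 0.6873


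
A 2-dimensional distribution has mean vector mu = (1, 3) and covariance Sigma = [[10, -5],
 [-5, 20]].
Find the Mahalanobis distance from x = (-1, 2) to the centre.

Step 1 — centre the observation: (x - mu) = (-2, -1).

Step 2 — invert Sigma. det(Sigma) = 10·20 - (-5)² = 175.
  Sigma^{-1} = (1/det) · [[d, -b], [-b, a]] = [[0.1143, 0.0286],
 [0.0286, 0.0571]].

Step 3 — form the quadratic (x - mu)^T · Sigma^{-1} · (x - mu):
  Sigma^{-1} · (x - mu) = (-0.2571, -0.1143).
  (x - mu)^T · [Sigma^{-1} · (x - mu)] = (-2)·(-0.2571) + (-1)·(-0.1143) = 0.6286.

Step 4 — take square root: d = √(0.6286) ≈ 0.7928.

d(x, mu) = √(0.6286) ≈ 0.7928


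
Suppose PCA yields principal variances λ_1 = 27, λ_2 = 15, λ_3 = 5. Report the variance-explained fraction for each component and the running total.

Step 1 — total variance = trace(Sigma) = Σ λ_i = 27 + 15 + 5 = 47.

Step 2 — fraction explained by component i = λ_i / Σ λ:
  PC1: 27/47 = 0.5745
  PC2: 15/47 = 0.3191
  PC3: 5/47 = 0.1064

Step 3 — cumulative fraction after k components = (λ_1 + ... + λ_k) / Σ λ:
  k = 1: 27/47 = 0.5745
  k = 2: (27 + 15)/47 = 42/47 = 0.8936
  k = 3: (27 + 15 + 5)/47 = 47/47 = 1

Summary (fraction, with percent):

explained: PC1 0.5745 (57.45%), PC2 0.3191 (31.91%), PC3 0.1064 (10.64%);  cumulative: 0.5745, 0.8936, 1


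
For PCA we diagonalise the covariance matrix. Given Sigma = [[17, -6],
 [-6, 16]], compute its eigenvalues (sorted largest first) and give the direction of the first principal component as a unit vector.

Step 1 — characteristic polynomial of 2×2 Sigma:
  det(Sigma - λI) = λ² - trace · λ + det = 0.
  trace = 17 + 16 = 33, det = 17·16 - (-6)² = 236.
Step 2 — discriminant:
  Δ = trace² - 4·det = 1089 - 944 = 145.
Step 3 — eigenvalues:
  λ = (trace ± √Δ)/2 = (33 ± 12.0416)/2,
  λ_1 = 22.5208,  λ_2 = 10.4792.

Step 4 — unit eigenvector for λ_1: solve (Sigma - λ_1 I)v = 0. First row:
  (17 - 22.5208)·v_x + (-6)·v_y = 0, i.e. (-5.5208)·v_x + (-6)·v_y = 0,
  so v ∝ (b, λ_1 - a) = (-6, 5.5208); multiply by -1 so the first entry is positive: u = (6, -5.5208).
  ||u|| = √((6)² + (-5.5208)²) = √(66.4792) ≈ 8.1535,
  v_1 = u/||u|| ≈ (0.7359, -0.6771) (||v_1|| = 1).

λ_1 = 22.5208,  λ_2 = 10.4792;  v_1 ≈ (0.7359, -0.6771)


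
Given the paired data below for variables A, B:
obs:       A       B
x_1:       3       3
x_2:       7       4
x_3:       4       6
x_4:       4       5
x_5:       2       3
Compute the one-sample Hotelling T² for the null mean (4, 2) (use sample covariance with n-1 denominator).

Step 1 — sample mean vector:
  mean(A) = (3 + 7 + 4 + 4 + 2) / 5 = 20/5 = 4
  mean(B) = (3 + 4 + 6 + 5 + 3) / 5 = 21/5 = 4.2
  x̄ = (4, 4.2),  deviation x̄ - mu_0 = (4, 4.2) - (4, 2) = (0, 2.2).

Step 2 — sample covariance matrix, S[i,j] = (1/(n-1)) · Σ_k (x_{k,i} - mean_i) · (x_{k,j} - mean_j), divisor n-1 = 4:
  S[A,A] = ((-1)·(-1) + (3)·(3) + (0)·(0) + (0)·(0) + (-2)·(-2)) / 4 = 14/4 = 3.5
  S[A,B] = ((-1)·(-1.2) + (3)·(-0.2) + (0)·(1.8) + (0)·(0.8) + (-2)·(-1.2)) / 4 = 3/4 = 0.75
  S[B,B] = ((-1.2)·(-1.2) + (-0.2)·(-0.2) + (1.8)·(1.8) + (0.8)·(0.8) + (-1.2)·(-1.2)) / 4 = 6.8/4 = 1.7
  S = [[3.5, 0.75],
 [0.75, 1.7]].

Step 3 — invert S. det(S) = 3.5·1.7 - (0.75)² = 5.3875.
  S^{-1} = (1/det) · [[d, -b], [-b, a]] = [[0.3155, -0.1392],
 [-0.1392, 0.6497]].

Step 4 — quadratic form (x̄ - mu_0)^T · S^{-1} · (x̄ - mu_0):
  S^{-1} · (x̄ - mu_0) = (-0.3063, 1.4292),
  (x̄ - mu_0)^T · [...] = (0)·(-0.3063) + (2.2)·(1.4292) = 3.1443.

Step 5 — scale by n: T² = 5 · 3.1443 = 15.7216.

T² ≈ 15.7216


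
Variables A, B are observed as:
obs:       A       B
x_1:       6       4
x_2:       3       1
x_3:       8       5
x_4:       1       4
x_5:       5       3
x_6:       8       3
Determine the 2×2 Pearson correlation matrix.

Step 1 — column means:
  mean(A) = (6 + 3 + 8 + 1 + 5 + 8) / 6 = 31/6 = 5.1667
  mean(B) = (4 + 1 + 5 + 4 + 3 + 3) / 6 = 20/6 = 3.3333

Step 2 — sample variances and covariances s[i,j] = (1/(n-1)) · Σ_k (x_{k,i} - mean_i) · (x_{k,j} - mean_j), with n-1 = 5:
  s[A,A] = ((0.8333)·(0.8333) + (-2.1667)·(-2.1667) + (2.8333)·(2.8333) + (-4.1667)·(-4.1667) + (-0.1667)·(-0.1667) + (2.8333)·(2.8333)) / 5 = 38.8333/5 = 7.7667
  s[A,B] = ((0.8333)·(0.6667) + (-2.1667)·(-2.3333) + (2.8333)·(1.6667) + (-4.1667)·(0.6667) + (-0.1667)·(-0.3333) + (2.8333)·(-0.3333)) / 5 = 6.6667/5 = 1.3333
  s[B,B] = ((0.6667)·(0.6667) + (-2.3333)·(-2.3333) + (1.6667)·(1.6667) + (0.6667)·(0.6667) + (-0.3333)·(-0.3333) + (-0.3333)·(-0.3333)) / 5 = 9.3333/5 = 1.8667
  Sample standard deviations s_i = √(s[i,i]):
  s(A) = √(7.7667) = 2.7869
  s(B) = √(1.8667) = 1.3663

Step 3 — r_{ij} = s_{ij} / (s_i · s_j):
  r[A,A] = 1 (diagonal).
  r[A,B] = 1.3333 / (2.7869 · 1.3663) = 1.3333 / 3.8076 = 0.3502
  r[B,B] = 1 (diagonal).

R is symmetric with unit diagonal. Assembling:

R = [[1, 0.3502],
 [0.3502, 1]]


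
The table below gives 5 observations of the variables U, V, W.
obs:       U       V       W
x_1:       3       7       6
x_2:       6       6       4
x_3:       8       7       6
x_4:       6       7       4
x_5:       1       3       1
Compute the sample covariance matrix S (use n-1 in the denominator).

Step 1 — column means:
  mean(U) = (3 + 6 + 8 + 6 + 1) / 5 = 24/5 = 4.8
  mean(V) = (7 + 6 + 7 + 7 + 3) / 5 = 30/5 = 6
  mean(W) = (6 + 4 + 6 + 4 + 1) / 5 = 21/5 = 4.2

Step 2 — sample covariance S[i,j] = (1/(n-1)) · Σ_k (x_{k,i} - mean_i) · (x_{k,j} - mean_j), with n-1 = 4.
  S[U,U] = ((-1.8)·(-1.8) + (1.2)·(1.2) + (3.2)·(3.2) + (1.2)·(1.2) + (-3.8)·(-3.8)) / 4 = 30.8/4 = 7.7
  S[U,V] = ((-1.8)·(1) + (1.2)·(0) + (3.2)·(1) + (1.2)·(1) + (-3.8)·(-3)) / 4 = 14/4 = 3.5
  S[U,W] = ((-1.8)·(1.8) + (1.2)·(-0.2) + (3.2)·(1.8) + (1.2)·(-0.2) + (-3.8)·(-3.2)) / 4 = 14.2/4 = 3.55
  S[V,V] = ((1)·(1) + (0)·(0) + (1)·(1) + (1)·(1) + (-3)·(-3)) / 4 = 12/4 = 3
  S[V,W] = ((1)·(1.8) + (0)·(-0.2) + (1)·(1.8) + (1)·(-0.2) + (-3)·(-3.2)) / 4 = 13/4 = 3.25
  S[W,W] = ((1.8)·(1.8) + (-0.2)·(-0.2) + (1.8)·(1.8) + (-0.2)·(-0.2) + (-3.2)·(-3.2)) / 4 = 16.8/4 = 4.2

S is symmetric (S[j,i] = S[i,j]). Assembling:

S = [[7.7, 3.5, 3.55],
 [3.5, 3, 3.25],
 [3.55, 3.25, 4.2]]


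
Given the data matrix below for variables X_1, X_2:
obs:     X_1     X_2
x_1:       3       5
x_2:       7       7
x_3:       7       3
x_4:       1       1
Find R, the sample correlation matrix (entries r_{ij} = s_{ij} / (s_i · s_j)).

Step 1 — column means:
  mean(X_1) = (3 + 7 + 7 + 1) / 4 = 18/4 = 4.5
  mean(X_2) = (5 + 7 + 3 + 1) / 4 = 16/4 = 4

Step 2 — sample variances and covariances s[i,j] = (1/(n-1)) · Σ_k (x_{k,i} - mean_i) · (x_{k,j} - mean_j), with n-1 = 3:
  s[X_1,X_1] = ((-1.5)·(-1.5) + (2.5)·(2.5) + (2.5)·(2.5) + (-3.5)·(-3.5)) / 3 = 27/3 = 9
  s[X_1,X_2] = ((-1.5)·(1) + (2.5)·(3) + (2.5)·(-1) + (-3.5)·(-3)) / 3 = 14/3 = 4.6667
  s[X_2,X_2] = ((1)·(1) + (3)·(3) + (-1)·(-1) + (-3)·(-3)) / 3 = 20/3 = 6.6667
  Sample standard deviations s_i = √(s[i,i]):
  s(X_1) = √(9) = 3
  s(X_2) = √(6.6667) = 2.582

Step 3 — r_{ij} = s_{ij} / (s_i · s_j):
  r[X_1,X_1] = 1 (diagonal).
  r[X_1,X_2] = 4.6667 / (3 · 2.582) = 4.6667 / 7.746 = 0.6025
  r[X_2,X_2] = 1 (diagonal).

R is symmetric with unit diagonal. Assembling:

R = [[1, 0.6025],
 [0.6025, 1]]


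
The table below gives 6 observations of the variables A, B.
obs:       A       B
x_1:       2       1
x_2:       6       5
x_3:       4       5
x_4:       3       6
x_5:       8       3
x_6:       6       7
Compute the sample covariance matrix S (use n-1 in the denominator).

Step 1 — column means:
  mean(A) = (2 + 6 + 4 + 3 + 8 + 6) / 6 = 29/6 = 4.8333
  mean(B) = (1 + 5 + 5 + 6 + 3 + 7) / 6 = 27/6 = 4.5

Step 2 — sample covariance S[i,j] = (1/(n-1)) · Σ_k (x_{k,i} - mean_i) · (x_{k,j} - mean_j), with n-1 = 5.
  S[A,A] = ((-2.8333)·(-2.8333) + (1.1667)·(1.1667) + (-0.8333)·(-0.8333) + (-1.8333)·(-1.8333) + (3.1667)·(3.1667) + (1.1667)·(1.1667)) / 5 = 24.8333/5 = 4.9667
  S[A,B] = ((-2.8333)·(-3.5) + (1.1667)·(0.5) + (-0.8333)·(0.5) + (-1.8333)·(1.5) + (3.1667)·(-1.5) + (1.1667)·(2.5)) / 5 = 5.5/5 = 1.1
  S[B,B] = ((-3.5)·(-3.5) + (0.5)·(0.5) + (0.5)·(0.5) + (1.5)·(1.5) + (-1.5)·(-1.5) + (2.5)·(2.5)) / 5 = 23.5/5 = 4.7

S is symmetric (S[j,i] = S[i,j]). Assembling:

S = [[4.9667, 1.1],
 [1.1, 4.7]]


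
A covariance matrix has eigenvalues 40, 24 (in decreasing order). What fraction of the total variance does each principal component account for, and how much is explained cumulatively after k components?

Step 1 — total variance = trace(Sigma) = Σ λ_i = 40 + 24 = 64.

Step 2 — fraction explained by component i = λ_i / Σ λ:
  PC1: 40/64 = 0.625
  PC2: 24/64 = 0.375

Step 3 — cumulative fraction after k components = (λ_1 + ... + λ_k) / Σ λ:
  k = 1: 40/64 = 0.625
  k = 2: (40 + 24)/64 = 64/64 = 1

Summary (fraction, with percent):

explained: PC1 0.625 (62.5%), PC2 0.375 (37.5%);  cumulative: 0.625, 1


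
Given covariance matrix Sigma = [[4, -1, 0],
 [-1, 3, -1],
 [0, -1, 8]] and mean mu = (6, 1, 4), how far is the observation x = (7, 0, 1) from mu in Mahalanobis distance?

Step 1 — centre the observation: (x - mu) = (1, -1, -3).

Step 2 — invert Sigma (cofactor / det for 3×3, or solve directly):
  Sigma^{-1} = [[0.2738, 0.0952, 0.0119],
 [0.0952, 0.381, 0.0476],
 [0.0119, 0.0476, 0.131]].

Step 3 — form the quadratic (x - mu)^T · Sigma^{-1} · (x - mu):
  Sigma^{-1} · (x - mu) = (0.1429, -0.4286, -0.4286).
  (x - mu)^T · [Sigma^{-1} · (x - mu)] = (1)·(0.1429) + (-1)·(-0.4286) + (-3)·(-0.4286) = 1.8571.

Step 4 — take square root: d = √(1.8571) ≈ 1.3628.

d(x, mu) = √(1.8571) ≈ 1.3628


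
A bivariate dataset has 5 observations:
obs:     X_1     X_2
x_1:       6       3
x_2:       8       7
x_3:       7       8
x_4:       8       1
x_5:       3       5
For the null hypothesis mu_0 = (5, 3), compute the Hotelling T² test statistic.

Step 1 — sample mean vector:
  mean(X_1) = (6 + 8 + 7 + 8 + 3) / 5 = 32/5 = 6.4
  mean(X_2) = (3 + 7 + 8 + 1 + 5) / 5 = 24/5 = 4.8
  x̄ = (6.4, 4.8),  deviation x̄ - mu_0 = (6.4, 4.8) - (5, 3) = (1.4, 1.8).

Step 2 — sample covariance matrix, S[i,j] = (1/(n-1)) · Σ_k (x_{k,i} - mean_i) · (x_{k,j} - mean_j), divisor n-1 = 4:
  S[X_1,X_1] = ((-0.4)·(-0.4) + (1.6)·(1.6) + (0.6)·(0.6) + (1.6)·(1.6) + (-3.4)·(-3.4)) / 4 = 17.2/4 = 4.3
  S[X_1,X_2] = ((-0.4)·(-1.8) + (1.6)·(2.2) + (0.6)·(3.2) + (1.6)·(-3.8) + (-3.4)·(0.2)) / 4 = -0.6/4 = -0.15
  S[X_2,X_2] = ((-1.8)·(-1.8) + (2.2)·(2.2) + (3.2)·(3.2) + (-3.8)·(-3.8) + (0.2)·(0.2)) / 4 = 32.8/4 = 8.2
  S = [[4.3, -0.15],
 [-0.15, 8.2]].

Step 3 — invert S. det(S) = 4.3·8.2 - (-0.15)² = 35.2375.
  S^{-1} = (1/det) · [[d, -b], [-b, a]] = [[0.2327, 0.0043],
 [0.0043, 0.122]].

Step 4 — quadratic form (x̄ - mu_0)^T · S^{-1} · (x̄ - mu_0):
  S^{-1} · (x̄ - mu_0) = (0.3335, 0.2256),
  (x̄ - mu_0)^T · [...] = (1.4)·(0.3335) + (1.8)·(0.2256) = 0.8729.

Step 5 — scale by n: T² = 5 · 0.8729 = 4.3647.

T² ≈ 4.3647


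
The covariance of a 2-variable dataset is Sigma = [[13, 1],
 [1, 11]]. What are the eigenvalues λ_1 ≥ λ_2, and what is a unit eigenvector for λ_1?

Step 1 — characteristic polynomial of 2×2 Sigma:
  det(Sigma - λI) = λ² - trace · λ + det = 0.
  trace = 13 + 11 = 24, det = 13·11 - (1)² = 142.
Step 2 — discriminant:
  Δ = trace² - 4·det = 576 - 568 = 8.
Step 3 — eigenvalues:
  λ = (trace ± √Δ)/2 = (24 ± 2.8284)/2,
  λ_1 = 13.4142,  λ_2 = 10.5858.

Step 4 — unit eigenvector for λ_1: solve (Sigma - λ_1 I)v = 0. First row:
  (13 - 13.4142)·v_x + (1)·v_y = 0, i.e. (-0.4142)·v_x + (1)·v_y = 0,
  so v ∝ (b, λ_1 - a) = (1, 0.4142) = u.
  ||u|| = √((1)² + (0.4142)²) = √(1.1716) ≈ 1.0824,
  v_1 = u/||u|| ≈ (0.9239, 0.3827) (||v_1|| = 1).

λ_1 = 13.4142,  λ_2 = 10.5858;  v_1 ≈ (0.9239, 0.3827)


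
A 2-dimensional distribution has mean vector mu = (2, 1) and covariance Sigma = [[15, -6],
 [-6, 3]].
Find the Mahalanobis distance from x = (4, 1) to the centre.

Step 1 — centre the observation: (x - mu) = (2, 0).

Step 2 — invert Sigma. det(Sigma) = 15·3 - (-6)² = 9.
  Sigma^{-1} = (1/det) · [[d, -b], [-b, a]] = [[0.3333, 0.6667],
 [0.6667, 1.6667]].

Step 3 — form the quadratic (x - mu)^T · Sigma^{-1} · (x - mu):
  Sigma^{-1} · (x - mu) = (0.6667, 1.3333).
  (x - mu)^T · [Sigma^{-1} · (x - mu)] = (2)·(0.6667) + (0)·(1.3333) = 1.3333.

Step 4 — take square root: d = √(1.3333) ≈ 1.1547.

d(x, mu) = √(1.3333) ≈ 1.1547


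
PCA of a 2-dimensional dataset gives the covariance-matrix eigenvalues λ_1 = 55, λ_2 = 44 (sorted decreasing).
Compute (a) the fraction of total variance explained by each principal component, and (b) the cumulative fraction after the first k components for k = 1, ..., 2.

Step 1 — total variance = trace(Sigma) = Σ λ_i = 55 + 44 = 99.

Step 2 — fraction explained by component i = λ_i / Σ λ:
  PC1: 55/99 = 0.5556
  PC2: 44/99 = 0.4444

Step 3 — cumulative fraction after k components = (λ_1 + ... + λ_k) / Σ λ:
  k = 1: 55/99 = 0.5556
  k = 2: (55 + 44)/99 = 99/99 = 1

Summary (fraction, with percent):

explained: PC1 0.5556 (55.56%), PC2 0.4444 (44.44%);  cumulative: 0.5556, 1


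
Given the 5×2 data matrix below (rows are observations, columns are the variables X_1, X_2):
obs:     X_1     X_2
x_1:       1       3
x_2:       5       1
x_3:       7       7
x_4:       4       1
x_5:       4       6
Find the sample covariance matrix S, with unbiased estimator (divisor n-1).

Step 1 — column means:
  mean(X_1) = (1 + 5 + 7 + 4 + 4) / 5 = 21/5 = 4.2
  mean(X_2) = (3 + 1 + 7 + 1 + 6) / 5 = 18/5 = 3.6

Step 2 — sample covariance S[i,j] = (1/(n-1)) · Σ_k (x_{k,i} - mean_i) · (x_{k,j} - mean_j), with n-1 = 4.
  S[X_1,X_1] = ((-3.2)·(-3.2) + (0.8)·(0.8) + (2.8)·(2.8) + (-0.2)·(-0.2) + (-0.2)·(-0.2)) / 4 = 18.8/4 = 4.7
  S[X_1,X_2] = ((-3.2)·(-0.6) + (0.8)·(-2.6) + (2.8)·(3.4) + (-0.2)·(-2.6) + (-0.2)·(2.4)) / 4 = 9.4/4 = 2.35
  S[X_2,X_2] = ((-0.6)·(-0.6) + (-2.6)·(-2.6) + (3.4)·(3.4) + (-2.6)·(-2.6) + (2.4)·(2.4)) / 4 = 31.2/4 = 7.8

S is symmetric (S[j,i] = S[i,j]). Assembling:

S = [[4.7, 2.35],
 [2.35, 7.8]]


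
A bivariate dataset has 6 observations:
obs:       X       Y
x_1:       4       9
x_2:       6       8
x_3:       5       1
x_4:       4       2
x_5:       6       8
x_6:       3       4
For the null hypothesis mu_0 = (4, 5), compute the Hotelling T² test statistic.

Step 1 — sample mean vector:
  mean(X) = (4 + 6 + 5 + 4 + 6 + 3) / 6 = 28/6 = 4.6667
  mean(Y) = (9 + 8 + 1 + 2 + 8 + 4) / 6 = 32/6 = 5.3333
  x̄ = (4.6667, 5.3333),  deviation x̄ - mu_0 = (4.6667, 5.3333) - (4, 5) = (0.6667, 0.3333).

Step 2 — sample covariance matrix, S[i,j] = (1/(n-1)) · Σ_k (x_{k,i} - mean_i) · (x_{k,j} - mean_j), divisor n-1 = 5:
  S[X,X] = ((-0.6667)·(-0.6667) + (1.3333)·(1.3333) + (0.3333)·(0.3333) + (-0.6667)·(-0.6667) + (1.3333)·(1.3333) + (-1.6667)·(-1.6667)) / 5 = 7.3333/5 = 1.4667
  S[X,Y] = ((-0.6667)·(3.6667) + (1.3333)·(2.6667) + (0.3333)·(-4.3333) + (-0.6667)·(-3.3333) + (1.3333)·(2.6667) + (-1.6667)·(-1.3333)) / 5 = 7.6667/5 = 1.5333
  S[Y,Y] = ((3.6667)·(3.6667) + (2.6667)·(2.6667) + (-4.3333)·(-4.3333) + (-3.3333)·(-3.3333) + (2.6667)·(2.6667) + (-1.3333)·(-1.3333)) / 5 = 59.3333/5 = 11.8667
  S = [[1.4667, 1.5333],
 [1.5333, 11.8667]].

Step 3 — invert S. det(S) = 1.4667·11.8667 - (1.5333)² = 15.0533.
  S^{-1} = (1/det) · [[d, -b], [-b, a]] = [[0.7883, -0.1019],
 [-0.1019, 0.0974]].

Step 4 — quadratic form (x̄ - mu_0)^T · S^{-1} · (x̄ - mu_0):
  S^{-1} · (x̄ - mu_0) = (0.4916, -0.0354),
  (x̄ - mu_0)^T · [...] = (0.6667)·(0.4916) + (0.3333)·(-0.0354) = 0.3159.

Step 5 — scale by n: T² = 6 · 0.3159 = 1.8955.

T² ≈ 1.8955
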